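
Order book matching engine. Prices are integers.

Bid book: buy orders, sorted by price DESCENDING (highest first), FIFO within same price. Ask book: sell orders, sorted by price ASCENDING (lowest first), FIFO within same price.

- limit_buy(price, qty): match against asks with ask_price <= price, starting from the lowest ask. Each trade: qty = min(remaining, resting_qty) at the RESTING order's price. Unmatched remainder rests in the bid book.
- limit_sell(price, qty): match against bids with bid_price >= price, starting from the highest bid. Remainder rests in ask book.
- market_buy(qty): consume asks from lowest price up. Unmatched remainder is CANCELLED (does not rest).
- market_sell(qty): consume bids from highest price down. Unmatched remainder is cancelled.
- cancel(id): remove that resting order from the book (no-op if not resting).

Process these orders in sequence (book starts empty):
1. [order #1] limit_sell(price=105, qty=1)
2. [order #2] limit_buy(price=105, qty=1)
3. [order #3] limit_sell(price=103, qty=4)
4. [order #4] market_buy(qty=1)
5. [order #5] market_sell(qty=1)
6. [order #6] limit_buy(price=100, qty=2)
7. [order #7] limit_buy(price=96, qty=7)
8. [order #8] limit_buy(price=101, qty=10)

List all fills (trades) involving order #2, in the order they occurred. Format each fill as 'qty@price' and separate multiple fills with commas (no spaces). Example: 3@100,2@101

After op 1 [order #1] limit_sell(price=105, qty=1): fills=none; bids=[-] asks=[#1:1@105]
After op 2 [order #2] limit_buy(price=105, qty=1): fills=#2x#1:1@105; bids=[-] asks=[-]
After op 3 [order #3] limit_sell(price=103, qty=4): fills=none; bids=[-] asks=[#3:4@103]
After op 4 [order #4] market_buy(qty=1): fills=#4x#3:1@103; bids=[-] asks=[#3:3@103]
After op 5 [order #5] market_sell(qty=1): fills=none; bids=[-] asks=[#3:3@103]
After op 6 [order #6] limit_buy(price=100, qty=2): fills=none; bids=[#6:2@100] asks=[#3:3@103]
After op 7 [order #7] limit_buy(price=96, qty=7): fills=none; bids=[#6:2@100 #7:7@96] asks=[#3:3@103]
After op 8 [order #8] limit_buy(price=101, qty=10): fills=none; bids=[#8:10@101 #6:2@100 #7:7@96] asks=[#3:3@103]

Answer: 1@105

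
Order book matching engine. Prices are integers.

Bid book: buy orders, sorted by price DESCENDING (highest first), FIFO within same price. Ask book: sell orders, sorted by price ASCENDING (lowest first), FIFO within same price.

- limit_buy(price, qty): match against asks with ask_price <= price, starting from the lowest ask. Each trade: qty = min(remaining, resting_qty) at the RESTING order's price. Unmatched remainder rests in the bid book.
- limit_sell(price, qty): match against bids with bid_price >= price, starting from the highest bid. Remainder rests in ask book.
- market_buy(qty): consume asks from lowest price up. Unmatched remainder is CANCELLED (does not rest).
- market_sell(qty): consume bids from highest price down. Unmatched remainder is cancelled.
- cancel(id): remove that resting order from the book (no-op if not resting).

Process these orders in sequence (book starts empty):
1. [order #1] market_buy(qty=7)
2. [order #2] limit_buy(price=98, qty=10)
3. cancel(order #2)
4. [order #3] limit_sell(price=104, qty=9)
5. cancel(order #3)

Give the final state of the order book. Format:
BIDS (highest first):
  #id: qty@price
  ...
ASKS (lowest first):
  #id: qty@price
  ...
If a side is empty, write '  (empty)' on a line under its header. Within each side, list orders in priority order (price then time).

After op 1 [order #1] market_buy(qty=7): fills=none; bids=[-] asks=[-]
After op 2 [order #2] limit_buy(price=98, qty=10): fills=none; bids=[#2:10@98] asks=[-]
After op 3 cancel(order #2): fills=none; bids=[-] asks=[-]
After op 4 [order #3] limit_sell(price=104, qty=9): fills=none; bids=[-] asks=[#3:9@104]
After op 5 cancel(order #3): fills=none; bids=[-] asks=[-]

Answer: BIDS (highest first):
  (empty)
ASKS (lowest first):
  (empty)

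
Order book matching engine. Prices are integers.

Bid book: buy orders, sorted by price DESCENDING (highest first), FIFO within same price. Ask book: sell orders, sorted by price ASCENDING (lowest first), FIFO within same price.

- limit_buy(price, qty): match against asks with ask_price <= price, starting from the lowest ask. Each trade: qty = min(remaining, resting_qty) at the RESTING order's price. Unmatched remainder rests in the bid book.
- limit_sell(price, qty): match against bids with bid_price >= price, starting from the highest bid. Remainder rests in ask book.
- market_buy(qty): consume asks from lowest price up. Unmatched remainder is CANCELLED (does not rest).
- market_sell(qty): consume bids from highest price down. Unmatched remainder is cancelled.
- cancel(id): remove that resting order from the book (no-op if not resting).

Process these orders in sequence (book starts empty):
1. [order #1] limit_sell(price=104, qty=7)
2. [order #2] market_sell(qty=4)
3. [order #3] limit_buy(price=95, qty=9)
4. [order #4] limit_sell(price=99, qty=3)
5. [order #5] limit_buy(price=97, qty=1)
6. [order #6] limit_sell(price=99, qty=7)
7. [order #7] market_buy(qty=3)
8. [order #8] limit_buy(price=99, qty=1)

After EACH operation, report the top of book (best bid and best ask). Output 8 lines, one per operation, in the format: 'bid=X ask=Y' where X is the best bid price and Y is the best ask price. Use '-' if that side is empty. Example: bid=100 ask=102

Answer: bid=- ask=104
bid=- ask=104
bid=95 ask=104
bid=95 ask=99
bid=97 ask=99
bid=97 ask=99
bid=97 ask=99
bid=97 ask=99

Derivation:
After op 1 [order #1] limit_sell(price=104, qty=7): fills=none; bids=[-] asks=[#1:7@104]
After op 2 [order #2] market_sell(qty=4): fills=none; bids=[-] asks=[#1:7@104]
After op 3 [order #3] limit_buy(price=95, qty=9): fills=none; bids=[#3:9@95] asks=[#1:7@104]
After op 4 [order #4] limit_sell(price=99, qty=3): fills=none; bids=[#3:9@95] asks=[#4:3@99 #1:7@104]
After op 5 [order #5] limit_buy(price=97, qty=1): fills=none; bids=[#5:1@97 #3:9@95] asks=[#4:3@99 #1:7@104]
After op 6 [order #6] limit_sell(price=99, qty=7): fills=none; bids=[#5:1@97 #3:9@95] asks=[#4:3@99 #6:7@99 #1:7@104]
After op 7 [order #7] market_buy(qty=3): fills=#7x#4:3@99; bids=[#5:1@97 #3:9@95] asks=[#6:7@99 #1:7@104]
After op 8 [order #8] limit_buy(price=99, qty=1): fills=#8x#6:1@99; bids=[#5:1@97 #3:9@95] asks=[#6:6@99 #1:7@104]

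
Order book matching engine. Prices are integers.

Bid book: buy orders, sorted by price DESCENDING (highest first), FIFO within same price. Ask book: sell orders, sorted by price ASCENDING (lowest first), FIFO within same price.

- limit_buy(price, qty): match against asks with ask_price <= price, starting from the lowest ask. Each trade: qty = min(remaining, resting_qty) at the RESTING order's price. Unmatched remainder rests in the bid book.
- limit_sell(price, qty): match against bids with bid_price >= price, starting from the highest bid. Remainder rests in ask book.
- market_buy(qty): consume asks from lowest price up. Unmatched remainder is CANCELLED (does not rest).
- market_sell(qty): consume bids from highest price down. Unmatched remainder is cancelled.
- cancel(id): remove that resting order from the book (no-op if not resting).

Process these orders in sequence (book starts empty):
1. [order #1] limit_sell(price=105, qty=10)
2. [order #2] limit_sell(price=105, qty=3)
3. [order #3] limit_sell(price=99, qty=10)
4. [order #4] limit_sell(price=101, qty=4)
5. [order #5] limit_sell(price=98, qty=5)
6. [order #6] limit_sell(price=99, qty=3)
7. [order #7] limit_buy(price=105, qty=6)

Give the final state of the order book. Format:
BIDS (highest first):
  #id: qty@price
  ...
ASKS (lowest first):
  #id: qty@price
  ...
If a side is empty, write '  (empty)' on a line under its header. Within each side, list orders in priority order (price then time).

After op 1 [order #1] limit_sell(price=105, qty=10): fills=none; bids=[-] asks=[#1:10@105]
After op 2 [order #2] limit_sell(price=105, qty=3): fills=none; bids=[-] asks=[#1:10@105 #2:3@105]
After op 3 [order #3] limit_sell(price=99, qty=10): fills=none; bids=[-] asks=[#3:10@99 #1:10@105 #2:3@105]
After op 4 [order #4] limit_sell(price=101, qty=4): fills=none; bids=[-] asks=[#3:10@99 #4:4@101 #1:10@105 #2:3@105]
After op 5 [order #5] limit_sell(price=98, qty=5): fills=none; bids=[-] asks=[#5:5@98 #3:10@99 #4:4@101 #1:10@105 #2:3@105]
After op 6 [order #6] limit_sell(price=99, qty=3): fills=none; bids=[-] asks=[#5:5@98 #3:10@99 #6:3@99 #4:4@101 #1:10@105 #2:3@105]
After op 7 [order #7] limit_buy(price=105, qty=6): fills=#7x#5:5@98 #7x#3:1@99; bids=[-] asks=[#3:9@99 #6:3@99 #4:4@101 #1:10@105 #2:3@105]

Answer: BIDS (highest first):
  (empty)
ASKS (lowest first):
  #3: 9@99
  #6: 3@99
  #4: 4@101
  #1: 10@105
  #2: 3@105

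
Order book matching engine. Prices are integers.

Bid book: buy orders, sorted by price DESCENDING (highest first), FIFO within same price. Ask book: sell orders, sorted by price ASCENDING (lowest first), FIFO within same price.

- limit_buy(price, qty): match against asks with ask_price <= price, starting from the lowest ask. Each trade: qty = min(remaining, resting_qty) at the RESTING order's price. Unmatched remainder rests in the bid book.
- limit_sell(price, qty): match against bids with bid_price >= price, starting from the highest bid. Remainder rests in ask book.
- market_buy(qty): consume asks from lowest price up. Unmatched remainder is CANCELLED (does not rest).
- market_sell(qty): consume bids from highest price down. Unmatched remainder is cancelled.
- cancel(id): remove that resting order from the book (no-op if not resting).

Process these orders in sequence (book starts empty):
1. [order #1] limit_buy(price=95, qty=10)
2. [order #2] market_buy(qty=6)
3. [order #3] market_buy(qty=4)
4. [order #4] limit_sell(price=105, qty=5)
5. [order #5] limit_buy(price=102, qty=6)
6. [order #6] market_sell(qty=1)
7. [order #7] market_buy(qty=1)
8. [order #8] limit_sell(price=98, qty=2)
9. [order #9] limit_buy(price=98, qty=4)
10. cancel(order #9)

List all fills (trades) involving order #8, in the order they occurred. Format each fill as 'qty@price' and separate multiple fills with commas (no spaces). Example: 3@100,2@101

Answer: 2@102

Derivation:
After op 1 [order #1] limit_buy(price=95, qty=10): fills=none; bids=[#1:10@95] asks=[-]
After op 2 [order #2] market_buy(qty=6): fills=none; bids=[#1:10@95] asks=[-]
After op 3 [order #3] market_buy(qty=4): fills=none; bids=[#1:10@95] asks=[-]
After op 4 [order #4] limit_sell(price=105, qty=5): fills=none; bids=[#1:10@95] asks=[#4:5@105]
After op 5 [order #5] limit_buy(price=102, qty=6): fills=none; bids=[#5:6@102 #1:10@95] asks=[#4:5@105]
After op 6 [order #6] market_sell(qty=1): fills=#5x#6:1@102; bids=[#5:5@102 #1:10@95] asks=[#4:5@105]
After op 7 [order #7] market_buy(qty=1): fills=#7x#4:1@105; bids=[#5:5@102 #1:10@95] asks=[#4:4@105]
After op 8 [order #8] limit_sell(price=98, qty=2): fills=#5x#8:2@102; bids=[#5:3@102 #1:10@95] asks=[#4:4@105]
After op 9 [order #9] limit_buy(price=98, qty=4): fills=none; bids=[#5:3@102 #9:4@98 #1:10@95] asks=[#4:4@105]
After op 10 cancel(order #9): fills=none; bids=[#5:3@102 #1:10@95] asks=[#4:4@105]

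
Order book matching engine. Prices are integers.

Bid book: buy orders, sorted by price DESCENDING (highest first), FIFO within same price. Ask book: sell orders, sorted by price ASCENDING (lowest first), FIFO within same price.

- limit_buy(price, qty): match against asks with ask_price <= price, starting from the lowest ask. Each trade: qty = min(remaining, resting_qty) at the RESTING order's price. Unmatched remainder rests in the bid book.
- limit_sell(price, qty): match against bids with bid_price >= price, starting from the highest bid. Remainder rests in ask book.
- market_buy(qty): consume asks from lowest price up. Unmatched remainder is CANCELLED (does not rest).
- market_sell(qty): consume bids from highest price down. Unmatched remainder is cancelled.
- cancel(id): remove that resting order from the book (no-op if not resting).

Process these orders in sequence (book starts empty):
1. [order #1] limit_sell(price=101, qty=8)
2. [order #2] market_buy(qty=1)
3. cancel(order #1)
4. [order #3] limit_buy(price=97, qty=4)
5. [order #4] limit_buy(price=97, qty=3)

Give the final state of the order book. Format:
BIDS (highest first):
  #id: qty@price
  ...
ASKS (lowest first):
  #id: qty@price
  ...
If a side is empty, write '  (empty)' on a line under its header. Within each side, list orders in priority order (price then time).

After op 1 [order #1] limit_sell(price=101, qty=8): fills=none; bids=[-] asks=[#1:8@101]
After op 2 [order #2] market_buy(qty=1): fills=#2x#1:1@101; bids=[-] asks=[#1:7@101]
After op 3 cancel(order #1): fills=none; bids=[-] asks=[-]
After op 4 [order #3] limit_buy(price=97, qty=4): fills=none; bids=[#3:4@97] asks=[-]
After op 5 [order #4] limit_buy(price=97, qty=3): fills=none; bids=[#3:4@97 #4:3@97] asks=[-]

Answer: BIDS (highest first):
  #3: 4@97
  #4: 3@97
ASKS (lowest first):
  (empty)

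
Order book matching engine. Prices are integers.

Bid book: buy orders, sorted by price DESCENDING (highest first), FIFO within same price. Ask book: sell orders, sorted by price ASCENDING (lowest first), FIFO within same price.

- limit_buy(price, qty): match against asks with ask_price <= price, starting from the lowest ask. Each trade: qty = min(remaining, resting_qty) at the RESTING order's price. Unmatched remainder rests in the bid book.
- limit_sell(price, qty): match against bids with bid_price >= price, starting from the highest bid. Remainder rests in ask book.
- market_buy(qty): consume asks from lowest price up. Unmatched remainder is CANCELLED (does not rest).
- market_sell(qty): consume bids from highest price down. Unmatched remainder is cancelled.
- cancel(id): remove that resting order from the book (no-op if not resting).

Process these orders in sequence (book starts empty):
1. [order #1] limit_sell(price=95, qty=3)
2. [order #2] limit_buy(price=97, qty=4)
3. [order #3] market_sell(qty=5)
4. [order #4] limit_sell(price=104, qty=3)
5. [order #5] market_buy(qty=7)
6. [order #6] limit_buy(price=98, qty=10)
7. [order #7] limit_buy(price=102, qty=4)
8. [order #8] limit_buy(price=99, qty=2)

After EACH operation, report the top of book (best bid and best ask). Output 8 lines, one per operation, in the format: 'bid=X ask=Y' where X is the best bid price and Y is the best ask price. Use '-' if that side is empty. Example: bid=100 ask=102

Answer: bid=- ask=95
bid=97 ask=-
bid=- ask=-
bid=- ask=104
bid=- ask=-
bid=98 ask=-
bid=102 ask=-
bid=102 ask=-

Derivation:
After op 1 [order #1] limit_sell(price=95, qty=3): fills=none; bids=[-] asks=[#1:3@95]
After op 2 [order #2] limit_buy(price=97, qty=4): fills=#2x#1:3@95; bids=[#2:1@97] asks=[-]
After op 3 [order #3] market_sell(qty=5): fills=#2x#3:1@97; bids=[-] asks=[-]
After op 4 [order #4] limit_sell(price=104, qty=3): fills=none; bids=[-] asks=[#4:3@104]
After op 5 [order #5] market_buy(qty=7): fills=#5x#4:3@104; bids=[-] asks=[-]
After op 6 [order #6] limit_buy(price=98, qty=10): fills=none; bids=[#6:10@98] asks=[-]
After op 7 [order #7] limit_buy(price=102, qty=4): fills=none; bids=[#7:4@102 #6:10@98] asks=[-]
After op 8 [order #8] limit_buy(price=99, qty=2): fills=none; bids=[#7:4@102 #8:2@99 #6:10@98] asks=[-]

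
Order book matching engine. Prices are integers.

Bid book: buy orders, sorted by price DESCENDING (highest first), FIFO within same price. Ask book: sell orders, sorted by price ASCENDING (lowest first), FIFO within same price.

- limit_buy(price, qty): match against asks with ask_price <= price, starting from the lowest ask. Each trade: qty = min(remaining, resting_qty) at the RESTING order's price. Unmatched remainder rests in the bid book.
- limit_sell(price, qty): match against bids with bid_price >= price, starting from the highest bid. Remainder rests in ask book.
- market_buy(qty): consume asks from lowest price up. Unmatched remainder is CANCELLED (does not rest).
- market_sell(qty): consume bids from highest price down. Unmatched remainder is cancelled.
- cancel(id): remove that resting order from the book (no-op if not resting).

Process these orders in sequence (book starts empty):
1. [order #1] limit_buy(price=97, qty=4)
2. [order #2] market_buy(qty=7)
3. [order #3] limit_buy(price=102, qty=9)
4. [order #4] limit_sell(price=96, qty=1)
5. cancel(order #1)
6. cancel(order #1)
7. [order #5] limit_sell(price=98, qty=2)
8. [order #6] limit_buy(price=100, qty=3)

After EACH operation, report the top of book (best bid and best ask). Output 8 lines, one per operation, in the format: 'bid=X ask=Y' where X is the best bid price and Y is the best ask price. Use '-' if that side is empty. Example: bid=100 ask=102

Answer: bid=97 ask=-
bid=97 ask=-
bid=102 ask=-
bid=102 ask=-
bid=102 ask=-
bid=102 ask=-
bid=102 ask=-
bid=102 ask=-

Derivation:
After op 1 [order #1] limit_buy(price=97, qty=4): fills=none; bids=[#1:4@97] asks=[-]
After op 2 [order #2] market_buy(qty=7): fills=none; bids=[#1:4@97] asks=[-]
After op 3 [order #3] limit_buy(price=102, qty=9): fills=none; bids=[#3:9@102 #1:4@97] asks=[-]
After op 4 [order #4] limit_sell(price=96, qty=1): fills=#3x#4:1@102; bids=[#3:8@102 #1:4@97] asks=[-]
After op 5 cancel(order #1): fills=none; bids=[#3:8@102] asks=[-]
After op 6 cancel(order #1): fills=none; bids=[#3:8@102] asks=[-]
After op 7 [order #5] limit_sell(price=98, qty=2): fills=#3x#5:2@102; bids=[#3:6@102] asks=[-]
After op 8 [order #6] limit_buy(price=100, qty=3): fills=none; bids=[#3:6@102 #6:3@100] asks=[-]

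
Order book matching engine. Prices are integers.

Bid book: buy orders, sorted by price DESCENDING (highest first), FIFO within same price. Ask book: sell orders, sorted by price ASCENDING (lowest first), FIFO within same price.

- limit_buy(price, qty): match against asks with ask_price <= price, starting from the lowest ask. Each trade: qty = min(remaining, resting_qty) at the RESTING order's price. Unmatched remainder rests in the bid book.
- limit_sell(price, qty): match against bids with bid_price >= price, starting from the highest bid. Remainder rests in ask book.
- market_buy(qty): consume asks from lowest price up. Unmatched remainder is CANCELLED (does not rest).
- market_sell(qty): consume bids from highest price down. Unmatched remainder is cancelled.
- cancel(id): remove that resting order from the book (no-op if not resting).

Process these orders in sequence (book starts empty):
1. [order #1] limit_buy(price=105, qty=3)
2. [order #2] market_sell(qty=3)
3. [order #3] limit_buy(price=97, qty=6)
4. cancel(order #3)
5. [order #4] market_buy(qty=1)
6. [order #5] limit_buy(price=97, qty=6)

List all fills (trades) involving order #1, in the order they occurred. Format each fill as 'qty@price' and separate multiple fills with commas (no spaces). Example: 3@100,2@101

After op 1 [order #1] limit_buy(price=105, qty=3): fills=none; bids=[#1:3@105] asks=[-]
After op 2 [order #2] market_sell(qty=3): fills=#1x#2:3@105; bids=[-] asks=[-]
After op 3 [order #3] limit_buy(price=97, qty=6): fills=none; bids=[#3:6@97] asks=[-]
After op 4 cancel(order #3): fills=none; bids=[-] asks=[-]
After op 5 [order #4] market_buy(qty=1): fills=none; bids=[-] asks=[-]
After op 6 [order #5] limit_buy(price=97, qty=6): fills=none; bids=[#5:6@97] asks=[-]

Answer: 3@105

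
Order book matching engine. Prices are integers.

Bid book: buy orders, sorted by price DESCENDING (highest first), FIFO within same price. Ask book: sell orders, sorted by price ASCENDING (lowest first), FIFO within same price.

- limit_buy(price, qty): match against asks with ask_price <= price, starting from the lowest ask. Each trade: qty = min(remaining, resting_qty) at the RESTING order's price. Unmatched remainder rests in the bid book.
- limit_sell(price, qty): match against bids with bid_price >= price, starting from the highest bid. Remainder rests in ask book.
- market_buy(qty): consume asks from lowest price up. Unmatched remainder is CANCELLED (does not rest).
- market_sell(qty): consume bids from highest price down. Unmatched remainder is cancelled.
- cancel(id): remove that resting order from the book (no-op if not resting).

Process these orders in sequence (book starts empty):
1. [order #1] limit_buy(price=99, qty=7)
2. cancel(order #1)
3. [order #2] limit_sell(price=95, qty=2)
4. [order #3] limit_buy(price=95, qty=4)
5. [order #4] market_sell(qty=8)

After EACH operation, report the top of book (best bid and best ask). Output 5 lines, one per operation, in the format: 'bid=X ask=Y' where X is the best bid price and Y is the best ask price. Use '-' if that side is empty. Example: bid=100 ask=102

After op 1 [order #1] limit_buy(price=99, qty=7): fills=none; bids=[#1:7@99] asks=[-]
After op 2 cancel(order #1): fills=none; bids=[-] asks=[-]
After op 3 [order #2] limit_sell(price=95, qty=2): fills=none; bids=[-] asks=[#2:2@95]
After op 4 [order #3] limit_buy(price=95, qty=4): fills=#3x#2:2@95; bids=[#3:2@95] asks=[-]
After op 5 [order #4] market_sell(qty=8): fills=#3x#4:2@95; bids=[-] asks=[-]

Answer: bid=99 ask=-
bid=- ask=-
bid=- ask=95
bid=95 ask=-
bid=- ask=-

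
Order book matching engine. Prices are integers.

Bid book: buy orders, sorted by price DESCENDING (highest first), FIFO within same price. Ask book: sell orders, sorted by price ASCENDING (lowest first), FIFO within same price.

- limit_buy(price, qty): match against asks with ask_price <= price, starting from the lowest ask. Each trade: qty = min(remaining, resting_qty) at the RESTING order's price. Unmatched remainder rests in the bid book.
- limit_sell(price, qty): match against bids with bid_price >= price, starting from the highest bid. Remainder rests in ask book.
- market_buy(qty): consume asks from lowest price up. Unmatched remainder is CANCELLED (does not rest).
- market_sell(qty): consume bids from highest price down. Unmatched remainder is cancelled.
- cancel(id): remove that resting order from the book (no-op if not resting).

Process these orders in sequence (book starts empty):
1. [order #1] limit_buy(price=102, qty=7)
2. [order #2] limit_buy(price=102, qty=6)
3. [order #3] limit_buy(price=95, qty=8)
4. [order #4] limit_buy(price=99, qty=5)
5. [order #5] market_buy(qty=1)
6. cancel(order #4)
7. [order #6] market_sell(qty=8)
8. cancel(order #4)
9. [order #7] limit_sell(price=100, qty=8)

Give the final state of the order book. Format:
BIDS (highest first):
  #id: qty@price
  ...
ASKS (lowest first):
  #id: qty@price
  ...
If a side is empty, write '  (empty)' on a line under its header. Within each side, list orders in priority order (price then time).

After op 1 [order #1] limit_buy(price=102, qty=7): fills=none; bids=[#1:7@102] asks=[-]
After op 2 [order #2] limit_buy(price=102, qty=6): fills=none; bids=[#1:7@102 #2:6@102] asks=[-]
After op 3 [order #3] limit_buy(price=95, qty=8): fills=none; bids=[#1:7@102 #2:6@102 #3:8@95] asks=[-]
After op 4 [order #4] limit_buy(price=99, qty=5): fills=none; bids=[#1:7@102 #2:6@102 #4:5@99 #3:8@95] asks=[-]
After op 5 [order #5] market_buy(qty=1): fills=none; bids=[#1:7@102 #2:6@102 #4:5@99 #3:8@95] asks=[-]
After op 6 cancel(order #4): fills=none; bids=[#1:7@102 #2:6@102 #3:8@95] asks=[-]
After op 7 [order #6] market_sell(qty=8): fills=#1x#6:7@102 #2x#6:1@102; bids=[#2:5@102 #3:8@95] asks=[-]
After op 8 cancel(order #4): fills=none; bids=[#2:5@102 #3:8@95] asks=[-]
After op 9 [order #7] limit_sell(price=100, qty=8): fills=#2x#7:5@102; bids=[#3:8@95] asks=[#7:3@100]

Answer: BIDS (highest first):
  #3: 8@95
ASKS (lowest first):
  #7: 3@100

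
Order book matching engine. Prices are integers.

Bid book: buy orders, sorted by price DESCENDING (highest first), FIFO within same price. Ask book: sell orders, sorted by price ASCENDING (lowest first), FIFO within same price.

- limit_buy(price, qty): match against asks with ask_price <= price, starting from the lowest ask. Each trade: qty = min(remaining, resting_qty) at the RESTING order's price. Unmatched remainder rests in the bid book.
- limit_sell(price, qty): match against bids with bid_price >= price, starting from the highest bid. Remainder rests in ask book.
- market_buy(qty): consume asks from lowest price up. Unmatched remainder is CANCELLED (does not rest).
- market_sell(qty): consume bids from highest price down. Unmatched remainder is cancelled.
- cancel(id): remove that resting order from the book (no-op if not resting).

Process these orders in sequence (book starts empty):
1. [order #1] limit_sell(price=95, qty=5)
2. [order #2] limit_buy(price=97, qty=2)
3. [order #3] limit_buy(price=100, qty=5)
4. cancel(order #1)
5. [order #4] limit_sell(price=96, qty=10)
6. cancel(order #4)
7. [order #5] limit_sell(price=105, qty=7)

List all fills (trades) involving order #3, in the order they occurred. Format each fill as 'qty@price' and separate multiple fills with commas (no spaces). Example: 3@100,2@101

Answer: 3@95,2@100

Derivation:
After op 1 [order #1] limit_sell(price=95, qty=5): fills=none; bids=[-] asks=[#1:5@95]
After op 2 [order #2] limit_buy(price=97, qty=2): fills=#2x#1:2@95; bids=[-] asks=[#1:3@95]
After op 3 [order #3] limit_buy(price=100, qty=5): fills=#3x#1:3@95; bids=[#3:2@100] asks=[-]
After op 4 cancel(order #1): fills=none; bids=[#3:2@100] asks=[-]
After op 5 [order #4] limit_sell(price=96, qty=10): fills=#3x#4:2@100; bids=[-] asks=[#4:8@96]
After op 6 cancel(order #4): fills=none; bids=[-] asks=[-]
After op 7 [order #5] limit_sell(price=105, qty=7): fills=none; bids=[-] asks=[#5:7@105]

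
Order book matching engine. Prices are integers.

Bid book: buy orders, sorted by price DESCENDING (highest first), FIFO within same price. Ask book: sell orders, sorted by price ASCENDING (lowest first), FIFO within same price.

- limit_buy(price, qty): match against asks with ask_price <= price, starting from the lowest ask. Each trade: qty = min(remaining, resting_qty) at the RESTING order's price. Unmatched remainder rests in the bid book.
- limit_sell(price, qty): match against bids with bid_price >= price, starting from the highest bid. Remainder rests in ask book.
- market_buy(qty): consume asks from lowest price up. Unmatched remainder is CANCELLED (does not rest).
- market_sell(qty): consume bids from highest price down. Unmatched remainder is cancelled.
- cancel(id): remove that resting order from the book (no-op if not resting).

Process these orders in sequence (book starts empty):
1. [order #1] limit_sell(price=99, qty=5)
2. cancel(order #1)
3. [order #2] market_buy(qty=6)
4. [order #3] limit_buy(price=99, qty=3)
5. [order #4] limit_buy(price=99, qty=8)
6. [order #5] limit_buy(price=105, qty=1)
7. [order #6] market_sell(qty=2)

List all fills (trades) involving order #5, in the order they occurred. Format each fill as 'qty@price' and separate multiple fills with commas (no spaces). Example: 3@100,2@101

After op 1 [order #1] limit_sell(price=99, qty=5): fills=none; bids=[-] asks=[#1:5@99]
After op 2 cancel(order #1): fills=none; bids=[-] asks=[-]
After op 3 [order #2] market_buy(qty=6): fills=none; bids=[-] asks=[-]
After op 4 [order #3] limit_buy(price=99, qty=3): fills=none; bids=[#3:3@99] asks=[-]
After op 5 [order #4] limit_buy(price=99, qty=8): fills=none; bids=[#3:3@99 #4:8@99] asks=[-]
After op 6 [order #5] limit_buy(price=105, qty=1): fills=none; bids=[#5:1@105 #3:3@99 #4:8@99] asks=[-]
After op 7 [order #6] market_sell(qty=2): fills=#5x#6:1@105 #3x#6:1@99; bids=[#3:2@99 #4:8@99] asks=[-]

Answer: 1@105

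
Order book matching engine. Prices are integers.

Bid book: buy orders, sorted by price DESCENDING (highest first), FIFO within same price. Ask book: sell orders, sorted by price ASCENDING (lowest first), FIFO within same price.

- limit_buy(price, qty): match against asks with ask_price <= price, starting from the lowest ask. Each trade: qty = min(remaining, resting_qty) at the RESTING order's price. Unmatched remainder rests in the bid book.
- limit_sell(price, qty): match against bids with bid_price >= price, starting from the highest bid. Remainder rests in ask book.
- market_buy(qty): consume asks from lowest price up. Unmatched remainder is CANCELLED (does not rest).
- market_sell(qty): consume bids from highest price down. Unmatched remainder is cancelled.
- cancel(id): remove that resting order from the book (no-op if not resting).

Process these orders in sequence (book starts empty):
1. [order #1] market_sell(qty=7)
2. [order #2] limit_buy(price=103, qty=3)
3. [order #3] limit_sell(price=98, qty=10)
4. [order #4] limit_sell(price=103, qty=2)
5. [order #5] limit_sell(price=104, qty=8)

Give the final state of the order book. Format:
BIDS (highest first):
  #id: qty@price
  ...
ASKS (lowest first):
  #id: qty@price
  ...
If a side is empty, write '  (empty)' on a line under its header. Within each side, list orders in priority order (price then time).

After op 1 [order #1] market_sell(qty=7): fills=none; bids=[-] asks=[-]
After op 2 [order #2] limit_buy(price=103, qty=3): fills=none; bids=[#2:3@103] asks=[-]
After op 3 [order #3] limit_sell(price=98, qty=10): fills=#2x#3:3@103; bids=[-] asks=[#3:7@98]
After op 4 [order #4] limit_sell(price=103, qty=2): fills=none; bids=[-] asks=[#3:7@98 #4:2@103]
After op 5 [order #5] limit_sell(price=104, qty=8): fills=none; bids=[-] asks=[#3:7@98 #4:2@103 #5:8@104]

Answer: BIDS (highest first):
  (empty)
ASKS (lowest first):
  #3: 7@98
  #4: 2@103
  #5: 8@104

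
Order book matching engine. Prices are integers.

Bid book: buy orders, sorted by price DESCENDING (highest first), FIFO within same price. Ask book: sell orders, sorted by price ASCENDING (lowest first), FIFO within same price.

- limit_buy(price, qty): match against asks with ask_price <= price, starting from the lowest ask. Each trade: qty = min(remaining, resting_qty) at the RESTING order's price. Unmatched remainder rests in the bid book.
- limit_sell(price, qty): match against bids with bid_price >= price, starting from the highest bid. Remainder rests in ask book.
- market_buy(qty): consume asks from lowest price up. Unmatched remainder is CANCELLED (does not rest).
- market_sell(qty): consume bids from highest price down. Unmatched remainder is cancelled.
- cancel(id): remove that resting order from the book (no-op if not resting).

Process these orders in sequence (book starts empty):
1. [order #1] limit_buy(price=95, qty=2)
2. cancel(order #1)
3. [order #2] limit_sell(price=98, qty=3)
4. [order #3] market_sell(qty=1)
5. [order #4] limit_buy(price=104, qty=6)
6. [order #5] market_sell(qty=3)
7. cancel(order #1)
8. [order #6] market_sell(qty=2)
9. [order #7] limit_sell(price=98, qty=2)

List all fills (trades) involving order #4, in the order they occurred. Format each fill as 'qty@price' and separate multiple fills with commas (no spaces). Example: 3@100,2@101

After op 1 [order #1] limit_buy(price=95, qty=2): fills=none; bids=[#1:2@95] asks=[-]
After op 2 cancel(order #1): fills=none; bids=[-] asks=[-]
After op 3 [order #2] limit_sell(price=98, qty=3): fills=none; bids=[-] asks=[#2:3@98]
After op 4 [order #3] market_sell(qty=1): fills=none; bids=[-] asks=[#2:3@98]
After op 5 [order #4] limit_buy(price=104, qty=6): fills=#4x#2:3@98; bids=[#4:3@104] asks=[-]
After op 6 [order #5] market_sell(qty=3): fills=#4x#5:3@104; bids=[-] asks=[-]
After op 7 cancel(order #1): fills=none; bids=[-] asks=[-]
After op 8 [order #6] market_sell(qty=2): fills=none; bids=[-] asks=[-]
After op 9 [order #7] limit_sell(price=98, qty=2): fills=none; bids=[-] asks=[#7:2@98]

Answer: 3@98,3@104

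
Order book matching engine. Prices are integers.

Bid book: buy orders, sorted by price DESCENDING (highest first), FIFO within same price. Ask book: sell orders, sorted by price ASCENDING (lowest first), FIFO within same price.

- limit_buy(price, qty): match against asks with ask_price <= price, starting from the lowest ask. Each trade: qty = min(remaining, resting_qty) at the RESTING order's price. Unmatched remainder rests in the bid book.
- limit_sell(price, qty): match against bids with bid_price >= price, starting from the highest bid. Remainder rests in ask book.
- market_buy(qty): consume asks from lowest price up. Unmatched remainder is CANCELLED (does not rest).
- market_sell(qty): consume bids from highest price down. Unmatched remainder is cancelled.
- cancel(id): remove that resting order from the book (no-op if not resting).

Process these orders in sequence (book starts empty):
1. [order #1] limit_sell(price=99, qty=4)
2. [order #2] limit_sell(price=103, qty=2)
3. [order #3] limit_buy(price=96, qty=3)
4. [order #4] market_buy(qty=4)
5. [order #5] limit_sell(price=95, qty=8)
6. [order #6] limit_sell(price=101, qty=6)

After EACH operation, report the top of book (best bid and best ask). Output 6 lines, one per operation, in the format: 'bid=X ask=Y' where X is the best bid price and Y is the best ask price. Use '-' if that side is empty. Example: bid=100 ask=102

Answer: bid=- ask=99
bid=- ask=99
bid=96 ask=99
bid=96 ask=103
bid=- ask=95
bid=- ask=95

Derivation:
After op 1 [order #1] limit_sell(price=99, qty=4): fills=none; bids=[-] asks=[#1:4@99]
After op 2 [order #2] limit_sell(price=103, qty=2): fills=none; bids=[-] asks=[#1:4@99 #2:2@103]
After op 3 [order #3] limit_buy(price=96, qty=3): fills=none; bids=[#3:3@96] asks=[#1:4@99 #2:2@103]
After op 4 [order #4] market_buy(qty=4): fills=#4x#1:4@99; bids=[#3:3@96] asks=[#2:2@103]
After op 5 [order #5] limit_sell(price=95, qty=8): fills=#3x#5:3@96; bids=[-] asks=[#5:5@95 #2:2@103]
After op 6 [order #6] limit_sell(price=101, qty=6): fills=none; bids=[-] asks=[#5:5@95 #6:6@101 #2:2@103]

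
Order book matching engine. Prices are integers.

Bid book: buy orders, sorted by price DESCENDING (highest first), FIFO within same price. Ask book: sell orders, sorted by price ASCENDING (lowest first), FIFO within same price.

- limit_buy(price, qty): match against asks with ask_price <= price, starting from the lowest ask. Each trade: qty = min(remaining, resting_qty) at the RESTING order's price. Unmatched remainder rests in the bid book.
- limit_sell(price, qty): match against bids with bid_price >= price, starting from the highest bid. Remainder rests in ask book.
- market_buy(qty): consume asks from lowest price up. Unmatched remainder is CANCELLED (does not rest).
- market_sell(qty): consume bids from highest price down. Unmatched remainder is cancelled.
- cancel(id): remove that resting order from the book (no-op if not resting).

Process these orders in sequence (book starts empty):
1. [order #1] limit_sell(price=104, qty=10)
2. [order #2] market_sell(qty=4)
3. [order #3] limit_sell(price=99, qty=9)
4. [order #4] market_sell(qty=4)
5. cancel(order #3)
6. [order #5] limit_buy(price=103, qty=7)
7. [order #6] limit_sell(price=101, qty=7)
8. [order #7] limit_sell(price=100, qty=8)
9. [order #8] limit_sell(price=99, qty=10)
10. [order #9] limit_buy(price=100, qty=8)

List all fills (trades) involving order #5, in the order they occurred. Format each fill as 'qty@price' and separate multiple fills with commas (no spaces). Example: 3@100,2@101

After op 1 [order #1] limit_sell(price=104, qty=10): fills=none; bids=[-] asks=[#1:10@104]
After op 2 [order #2] market_sell(qty=4): fills=none; bids=[-] asks=[#1:10@104]
After op 3 [order #3] limit_sell(price=99, qty=9): fills=none; bids=[-] asks=[#3:9@99 #1:10@104]
After op 4 [order #4] market_sell(qty=4): fills=none; bids=[-] asks=[#3:9@99 #1:10@104]
After op 5 cancel(order #3): fills=none; bids=[-] asks=[#1:10@104]
After op 6 [order #5] limit_buy(price=103, qty=7): fills=none; bids=[#5:7@103] asks=[#1:10@104]
After op 7 [order #6] limit_sell(price=101, qty=7): fills=#5x#6:7@103; bids=[-] asks=[#1:10@104]
After op 8 [order #7] limit_sell(price=100, qty=8): fills=none; bids=[-] asks=[#7:8@100 #1:10@104]
After op 9 [order #8] limit_sell(price=99, qty=10): fills=none; bids=[-] asks=[#8:10@99 #7:8@100 #1:10@104]
After op 10 [order #9] limit_buy(price=100, qty=8): fills=#9x#8:8@99; bids=[-] asks=[#8:2@99 #7:8@100 #1:10@104]

Answer: 7@103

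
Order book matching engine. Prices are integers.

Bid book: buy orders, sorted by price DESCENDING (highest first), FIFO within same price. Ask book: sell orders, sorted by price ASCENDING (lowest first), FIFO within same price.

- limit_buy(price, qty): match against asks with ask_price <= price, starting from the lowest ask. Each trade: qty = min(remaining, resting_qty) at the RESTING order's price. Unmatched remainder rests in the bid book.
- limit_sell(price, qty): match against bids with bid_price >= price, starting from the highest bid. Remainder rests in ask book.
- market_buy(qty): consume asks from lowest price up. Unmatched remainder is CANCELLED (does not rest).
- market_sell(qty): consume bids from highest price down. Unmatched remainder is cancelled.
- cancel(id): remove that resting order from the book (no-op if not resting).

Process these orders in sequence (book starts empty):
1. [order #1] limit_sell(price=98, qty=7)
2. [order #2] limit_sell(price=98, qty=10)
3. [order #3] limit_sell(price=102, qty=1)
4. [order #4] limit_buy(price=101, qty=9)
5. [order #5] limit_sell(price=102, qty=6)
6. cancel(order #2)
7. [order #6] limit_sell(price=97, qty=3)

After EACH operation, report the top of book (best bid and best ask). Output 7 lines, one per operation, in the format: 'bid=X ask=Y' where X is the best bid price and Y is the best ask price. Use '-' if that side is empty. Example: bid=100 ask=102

After op 1 [order #1] limit_sell(price=98, qty=7): fills=none; bids=[-] asks=[#1:7@98]
After op 2 [order #2] limit_sell(price=98, qty=10): fills=none; bids=[-] asks=[#1:7@98 #2:10@98]
After op 3 [order #3] limit_sell(price=102, qty=1): fills=none; bids=[-] asks=[#1:7@98 #2:10@98 #3:1@102]
After op 4 [order #4] limit_buy(price=101, qty=9): fills=#4x#1:7@98 #4x#2:2@98; bids=[-] asks=[#2:8@98 #3:1@102]
After op 5 [order #5] limit_sell(price=102, qty=6): fills=none; bids=[-] asks=[#2:8@98 #3:1@102 #5:6@102]
After op 6 cancel(order #2): fills=none; bids=[-] asks=[#3:1@102 #5:6@102]
After op 7 [order #6] limit_sell(price=97, qty=3): fills=none; bids=[-] asks=[#6:3@97 #3:1@102 #5:6@102]

Answer: bid=- ask=98
bid=- ask=98
bid=- ask=98
bid=- ask=98
bid=- ask=98
bid=- ask=102
bid=- ask=97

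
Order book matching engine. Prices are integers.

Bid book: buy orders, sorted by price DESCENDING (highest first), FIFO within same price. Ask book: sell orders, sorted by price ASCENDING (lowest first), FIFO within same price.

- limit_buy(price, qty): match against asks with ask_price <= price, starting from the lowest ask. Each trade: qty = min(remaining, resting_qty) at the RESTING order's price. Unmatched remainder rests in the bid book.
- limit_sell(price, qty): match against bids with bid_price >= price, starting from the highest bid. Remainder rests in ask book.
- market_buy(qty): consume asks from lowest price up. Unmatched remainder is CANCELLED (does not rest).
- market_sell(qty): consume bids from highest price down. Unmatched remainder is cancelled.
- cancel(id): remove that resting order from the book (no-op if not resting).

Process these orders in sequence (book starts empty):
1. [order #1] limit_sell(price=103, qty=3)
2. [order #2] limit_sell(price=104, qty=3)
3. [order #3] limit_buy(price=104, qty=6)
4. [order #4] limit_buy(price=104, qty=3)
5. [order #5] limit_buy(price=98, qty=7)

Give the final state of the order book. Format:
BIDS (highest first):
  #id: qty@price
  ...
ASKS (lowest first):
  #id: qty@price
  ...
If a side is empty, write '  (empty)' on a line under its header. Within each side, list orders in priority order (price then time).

After op 1 [order #1] limit_sell(price=103, qty=3): fills=none; bids=[-] asks=[#1:3@103]
After op 2 [order #2] limit_sell(price=104, qty=3): fills=none; bids=[-] asks=[#1:3@103 #2:3@104]
After op 3 [order #3] limit_buy(price=104, qty=6): fills=#3x#1:3@103 #3x#2:3@104; bids=[-] asks=[-]
After op 4 [order #4] limit_buy(price=104, qty=3): fills=none; bids=[#4:3@104] asks=[-]
After op 5 [order #5] limit_buy(price=98, qty=7): fills=none; bids=[#4:3@104 #5:7@98] asks=[-]

Answer: BIDS (highest first):
  #4: 3@104
  #5: 7@98
ASKS (lowest first):
  (empty)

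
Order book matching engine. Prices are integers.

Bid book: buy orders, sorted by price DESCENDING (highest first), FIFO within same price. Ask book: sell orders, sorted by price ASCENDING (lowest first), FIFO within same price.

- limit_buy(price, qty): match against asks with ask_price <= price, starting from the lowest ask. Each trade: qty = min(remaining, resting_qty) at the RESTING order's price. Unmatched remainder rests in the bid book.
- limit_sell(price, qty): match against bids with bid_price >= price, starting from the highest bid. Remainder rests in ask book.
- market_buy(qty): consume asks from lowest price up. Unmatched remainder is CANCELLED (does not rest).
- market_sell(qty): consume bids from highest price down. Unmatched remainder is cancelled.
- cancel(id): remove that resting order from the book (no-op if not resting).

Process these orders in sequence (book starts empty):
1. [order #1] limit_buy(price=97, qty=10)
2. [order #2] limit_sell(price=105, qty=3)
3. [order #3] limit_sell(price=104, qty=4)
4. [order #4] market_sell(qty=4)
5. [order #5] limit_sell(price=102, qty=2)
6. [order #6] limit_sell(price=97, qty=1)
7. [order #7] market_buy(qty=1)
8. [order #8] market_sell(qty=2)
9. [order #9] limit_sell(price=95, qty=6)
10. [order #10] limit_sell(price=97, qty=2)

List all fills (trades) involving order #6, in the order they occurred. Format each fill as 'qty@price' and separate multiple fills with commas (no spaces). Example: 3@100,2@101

After op 1 [order #1] limit_buy(price=97, qty=10): fills=none; bids=[#1:10@97] asks=[-]
After op 2 [order #2] limit_sell(price=105, qty=3): fills=none; bids=[#1:10@97] asks=[#2:3@105]
After op 3 [order #3] limit_sell(price=104, qty=4): fills=none; bids=[#1:10@97] asks=[#3:4@104 #2:3@105]
After op 4 [order #4] market_sell(qty=4): fills=#1x#4:4@97; bids=[#1:6@97] asks=[#3:4@104 #2:3@105]
After op 5 [order #5] limit_sell(price=102, qty=2): fills=none; bids=[#1:6@97] asks=[#5:2@102 #3:4@104 #2:3@105]
After op 6 [order #6] limit_sell(price=97, qty=1): fills=#1x#6:1@97; bids=[#1:5@97] asks=[#5:2@102 #3:4@104 #2:3@105]
After op 7 [order #7] market_buy(qty=1): fills=#7x#5:1@102; bids=[#1:5@97] asks=[#5:1@102 #3:4@104 #2:3@105]
After op 8 [order #8] market_sell(qty=2): fills=#1x#8:2@97; bids=[#1:3@97] asks=[#5:1@102 #3:4@104 #2:3@105]
After op 9 [order #9] limit_sell(price=95, qty=6): fills=#1x#9:3@97; bids=[-] asks=[#9:3@95 #5:1@102 #3:4@104 #2:3@105]
After op 10 [order #10] limit_sell(price=97, qty=2): fills=none; bids=[-] asks=[#9:3@95 #10:2@97 #5:1@102 #3:4@104 #2:3@105]

Answer: 1@97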